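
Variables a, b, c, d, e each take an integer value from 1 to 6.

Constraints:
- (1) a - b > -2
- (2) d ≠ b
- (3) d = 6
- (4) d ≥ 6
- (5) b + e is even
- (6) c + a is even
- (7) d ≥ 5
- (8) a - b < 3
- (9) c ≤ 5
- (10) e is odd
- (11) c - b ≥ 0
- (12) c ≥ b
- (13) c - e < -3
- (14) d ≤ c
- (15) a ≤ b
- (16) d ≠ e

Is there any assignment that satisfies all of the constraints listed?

From constraints 4 and 14: c ≥ d and d ≥ 6, so c ≥ 6. From constraint 9: c ≤ 5. But 5 < 6, so no value of c works.

Unsatisfiable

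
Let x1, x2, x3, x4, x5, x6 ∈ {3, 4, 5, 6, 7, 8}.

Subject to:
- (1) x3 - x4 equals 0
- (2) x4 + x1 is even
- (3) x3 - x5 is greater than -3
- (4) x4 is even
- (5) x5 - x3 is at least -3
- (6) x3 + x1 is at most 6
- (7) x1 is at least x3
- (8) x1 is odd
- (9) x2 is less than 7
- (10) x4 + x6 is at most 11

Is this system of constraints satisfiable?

Constraint 4 makes x4 even and constraint 8 makes x1 odd, so x4 + x1 must be odd. Constraint 2 says x4 + x1 is even — contradiction.

Unsatisfiable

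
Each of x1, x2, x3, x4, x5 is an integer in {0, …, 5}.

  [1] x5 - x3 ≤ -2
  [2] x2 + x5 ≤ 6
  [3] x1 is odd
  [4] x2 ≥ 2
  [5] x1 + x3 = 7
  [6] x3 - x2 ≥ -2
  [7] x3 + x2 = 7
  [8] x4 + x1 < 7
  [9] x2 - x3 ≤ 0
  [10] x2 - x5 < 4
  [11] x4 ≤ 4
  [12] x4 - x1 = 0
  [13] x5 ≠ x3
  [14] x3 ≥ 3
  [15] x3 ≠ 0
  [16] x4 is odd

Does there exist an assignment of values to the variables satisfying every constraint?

Take x1 = 3, x2 = 3, x3 = 4, x4 = 3, x5 = 2. Then constraint 1: x5 - x3 = -2; constraint 2: x2 + x5 = 5; constraint 5: x1 + x3 = 7, and every other listed constraint is also met.

Satisfiable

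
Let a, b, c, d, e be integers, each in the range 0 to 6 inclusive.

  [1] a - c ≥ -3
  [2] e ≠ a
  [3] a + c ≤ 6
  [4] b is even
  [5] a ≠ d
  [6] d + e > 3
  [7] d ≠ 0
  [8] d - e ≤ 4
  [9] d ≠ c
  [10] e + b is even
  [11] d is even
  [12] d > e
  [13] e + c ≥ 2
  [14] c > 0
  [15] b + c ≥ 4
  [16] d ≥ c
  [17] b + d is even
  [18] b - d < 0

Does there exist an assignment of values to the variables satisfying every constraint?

Satisfiable

The assignment a = 1, b = 2, c = 3, d = 4, e = 0 works:
  constraint 1 holds since a - c = -2.
  constraint 3 holds since a + c = 4.
  constraint 6 holds since d + e = 4.
The rest check out directly.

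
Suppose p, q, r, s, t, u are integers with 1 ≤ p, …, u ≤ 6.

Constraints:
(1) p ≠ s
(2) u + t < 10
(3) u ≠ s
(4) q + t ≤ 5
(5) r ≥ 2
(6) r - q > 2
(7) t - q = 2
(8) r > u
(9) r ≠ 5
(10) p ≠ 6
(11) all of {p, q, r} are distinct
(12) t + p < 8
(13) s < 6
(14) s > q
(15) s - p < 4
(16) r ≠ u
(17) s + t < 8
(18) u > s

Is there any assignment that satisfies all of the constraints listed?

Satisfiable

The assignment p = 2, q = 1, r = 6, s = 3, t = 3, u = 5 works:
  constraint 2 holds since u + t = 8.
  constraint 4 holds since q + t = 4.
  constraint 6 holds since r - q = 5.
The rest check out directly.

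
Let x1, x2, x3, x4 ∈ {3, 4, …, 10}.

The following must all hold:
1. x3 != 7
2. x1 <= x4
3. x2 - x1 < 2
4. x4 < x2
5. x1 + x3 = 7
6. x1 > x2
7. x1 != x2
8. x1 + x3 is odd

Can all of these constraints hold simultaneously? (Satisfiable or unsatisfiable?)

Unsatisfiable

Constraints 2, 4, and 6 give x2 < x1, x1 ≤ x4, x4 < x2. Chaining: x2 < x1 ≤ x4 < x2, which forces x2 < x2 — impossible.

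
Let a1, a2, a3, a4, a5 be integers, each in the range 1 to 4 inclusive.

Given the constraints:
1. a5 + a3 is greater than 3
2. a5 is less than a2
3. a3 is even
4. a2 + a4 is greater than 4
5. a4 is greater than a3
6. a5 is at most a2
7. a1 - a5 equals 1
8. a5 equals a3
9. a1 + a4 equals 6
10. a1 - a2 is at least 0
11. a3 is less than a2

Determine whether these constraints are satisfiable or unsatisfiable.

One satisfying assignment is a1 = 3, a2 = 3, a3 = 2, a4 = 3, a5 = 2.
For the less obvious constraints — constraint 1: a5 + a3 = 4; constraint 4: a2 + a4 = 6 — and the others hold by inspection.

Satisfiable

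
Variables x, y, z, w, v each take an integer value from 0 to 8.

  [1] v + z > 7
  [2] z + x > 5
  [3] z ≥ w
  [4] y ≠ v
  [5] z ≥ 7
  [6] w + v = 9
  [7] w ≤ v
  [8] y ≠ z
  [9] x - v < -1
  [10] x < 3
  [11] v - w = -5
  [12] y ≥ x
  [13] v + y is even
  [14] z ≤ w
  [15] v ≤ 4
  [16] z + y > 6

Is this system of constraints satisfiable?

Unsatisfiable

From constraints 5 and 14: w ≥ z and z ≥ 7, so w ≥ 7. From constraints 7 and 15: w ≤ v and v ≤ 4, so w ≤ 4. But 4 < 7, so no value of w works.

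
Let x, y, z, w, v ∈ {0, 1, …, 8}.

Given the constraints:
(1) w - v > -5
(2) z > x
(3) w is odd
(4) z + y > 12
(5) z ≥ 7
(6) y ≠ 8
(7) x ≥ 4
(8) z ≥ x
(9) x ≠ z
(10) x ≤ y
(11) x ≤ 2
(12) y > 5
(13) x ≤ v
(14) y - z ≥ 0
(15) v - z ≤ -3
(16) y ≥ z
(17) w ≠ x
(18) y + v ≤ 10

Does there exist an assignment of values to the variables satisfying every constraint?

Unsatisfiable

From constraints 5 and 16: y ≥ z ≥ 7. From constraints 7 and 13: v ≥ x ≥ 4. Hence y + v ≥ 11. But constraint 18 requires y + v ≤ 10, and 10 < 11. Contradiction.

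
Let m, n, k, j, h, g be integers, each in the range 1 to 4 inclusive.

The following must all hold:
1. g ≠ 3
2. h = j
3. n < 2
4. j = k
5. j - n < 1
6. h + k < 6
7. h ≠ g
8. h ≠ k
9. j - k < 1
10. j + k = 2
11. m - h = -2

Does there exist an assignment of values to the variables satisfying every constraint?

From constraints 2 and 4, h = j = k, so h = k. But constraint 8 says h ≠ k. Contradiction.

Unsatisfiable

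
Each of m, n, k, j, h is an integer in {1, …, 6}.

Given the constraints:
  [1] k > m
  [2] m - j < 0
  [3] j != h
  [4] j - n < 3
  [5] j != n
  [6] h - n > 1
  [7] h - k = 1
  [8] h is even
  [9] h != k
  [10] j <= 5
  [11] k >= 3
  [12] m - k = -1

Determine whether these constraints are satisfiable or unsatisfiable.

Take m = 4, n = 3, k = 5, j = 5, h = 6. Then constraint 2: m - j = -1; constraint 4: j - n = 2; constraint 6: h - n = 3, and every other listed constraint is also met.

Satisfiable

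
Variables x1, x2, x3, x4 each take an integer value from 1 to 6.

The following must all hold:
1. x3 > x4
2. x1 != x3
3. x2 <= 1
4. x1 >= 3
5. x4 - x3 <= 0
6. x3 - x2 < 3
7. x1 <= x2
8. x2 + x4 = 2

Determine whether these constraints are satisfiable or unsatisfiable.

Unsatisfiable

From constraints 4 and 7: x2 ≥ x1 and x1 ≥ 3, so x2 ≥ 3. From constraint 3: x2 ≤ 1. But 1 < 3, so no value of x2 works.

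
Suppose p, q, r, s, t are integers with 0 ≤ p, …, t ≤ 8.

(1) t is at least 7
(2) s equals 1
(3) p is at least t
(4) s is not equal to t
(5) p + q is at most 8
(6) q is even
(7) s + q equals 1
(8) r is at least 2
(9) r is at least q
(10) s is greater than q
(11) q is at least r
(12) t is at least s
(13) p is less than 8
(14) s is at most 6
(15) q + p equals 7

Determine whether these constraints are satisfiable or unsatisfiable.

From constraints 1 and 3: p ≥ t ≥ 7. From constraints 8 and 11: q ≥ r ≥ 2. Hence p + q ≥ 9. But constraint 5 requires p + q ≤ 8, and 8 < 9. Contradiction.

Unsatisfiable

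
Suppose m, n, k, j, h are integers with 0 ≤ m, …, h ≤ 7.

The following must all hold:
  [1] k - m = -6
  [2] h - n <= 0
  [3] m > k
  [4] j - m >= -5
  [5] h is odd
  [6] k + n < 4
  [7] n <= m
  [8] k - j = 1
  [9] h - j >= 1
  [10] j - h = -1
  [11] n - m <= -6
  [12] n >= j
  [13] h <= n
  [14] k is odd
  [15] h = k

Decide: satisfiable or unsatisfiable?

Unsatisfiable

Constraints 2, 4, 9, and 11 give h − j ≥ 1, j − m ≥ -5, m − n ≥ 6, n − h ≥ 0.
Adding all 4 inequalities: the left sides telescope to 0, and the right sides sum to 1 + (-5) + 6 + 0 = 2. So 0 ≥ 2, which is false.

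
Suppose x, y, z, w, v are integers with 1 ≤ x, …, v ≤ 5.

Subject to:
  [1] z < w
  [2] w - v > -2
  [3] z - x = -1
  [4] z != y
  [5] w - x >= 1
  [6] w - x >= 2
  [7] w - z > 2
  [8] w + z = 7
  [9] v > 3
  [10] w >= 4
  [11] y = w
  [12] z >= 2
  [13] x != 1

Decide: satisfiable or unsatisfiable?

Take x = 3, y = 5, z = 2, w = 5, v = 5. Then constraint 2: w - v = 0; constraint 3: z - x = -1, and every other listed constraint is also met.

Satisfiable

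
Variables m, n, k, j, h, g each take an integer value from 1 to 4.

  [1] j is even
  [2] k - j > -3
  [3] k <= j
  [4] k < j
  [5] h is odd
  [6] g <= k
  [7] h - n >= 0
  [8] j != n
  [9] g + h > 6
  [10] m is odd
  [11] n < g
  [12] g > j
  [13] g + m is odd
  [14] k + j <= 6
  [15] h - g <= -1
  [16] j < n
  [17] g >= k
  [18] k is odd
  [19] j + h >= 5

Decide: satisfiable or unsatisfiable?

Constraints 4, 6, 7, 15, and 16 give h < g, g ≤ k, k < j, j < n, n ≤ h. Chaining: h < g ≤ k < j < n ≤ h, which forces h < h — impossible.

Unsatisfiable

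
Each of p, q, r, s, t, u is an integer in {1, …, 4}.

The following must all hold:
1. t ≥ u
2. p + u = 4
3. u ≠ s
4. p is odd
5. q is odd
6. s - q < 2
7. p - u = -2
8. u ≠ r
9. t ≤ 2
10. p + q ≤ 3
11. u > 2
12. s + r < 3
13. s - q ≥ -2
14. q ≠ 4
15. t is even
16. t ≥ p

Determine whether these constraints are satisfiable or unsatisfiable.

Unsatisfiable

From constraint 11: u ≥ 3. From constraints 1 and 9: u ≤ t and t ≤ 2, so u ≤ 2. But 2 < 3, so no value of u works.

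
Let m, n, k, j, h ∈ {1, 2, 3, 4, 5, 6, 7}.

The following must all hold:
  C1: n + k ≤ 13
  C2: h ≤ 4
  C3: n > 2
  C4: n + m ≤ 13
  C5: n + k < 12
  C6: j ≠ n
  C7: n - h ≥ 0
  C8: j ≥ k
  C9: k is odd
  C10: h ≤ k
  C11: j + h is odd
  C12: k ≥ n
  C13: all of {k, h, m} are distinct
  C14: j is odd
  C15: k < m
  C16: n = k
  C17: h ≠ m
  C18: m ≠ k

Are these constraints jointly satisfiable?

Try m = 7, n = 5, k = 5, j = 7, h = 4.
Check constraint 1: n + k = 10; constraint 4: n + m = 12; constraint 5: n + k = 10. The remaining constraints are straightforward to verify.

Satisfiable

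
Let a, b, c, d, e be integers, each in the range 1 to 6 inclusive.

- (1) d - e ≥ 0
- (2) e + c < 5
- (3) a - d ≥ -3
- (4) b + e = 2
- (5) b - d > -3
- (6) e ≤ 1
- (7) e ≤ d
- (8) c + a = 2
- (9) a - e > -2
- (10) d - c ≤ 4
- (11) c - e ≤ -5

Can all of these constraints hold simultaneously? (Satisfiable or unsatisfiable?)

Unsatisfiable

Constraints 1, 10, and 11 give c − d ≥ -4, d − e ≥ 0, e − c ≥ 5.
Adding all 3 inequalities: the left sides telescope to 0, and the right sides sum to (-4) + 0 + 5 = 1. So 0 ≥ 1, which is false.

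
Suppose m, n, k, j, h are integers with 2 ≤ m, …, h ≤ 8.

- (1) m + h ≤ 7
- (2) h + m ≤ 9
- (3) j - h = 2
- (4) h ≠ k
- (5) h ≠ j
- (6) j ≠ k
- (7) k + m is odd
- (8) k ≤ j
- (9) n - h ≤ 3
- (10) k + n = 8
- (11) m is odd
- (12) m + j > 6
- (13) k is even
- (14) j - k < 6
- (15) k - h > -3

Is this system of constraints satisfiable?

Take m = 3, n = 6, k = 2, j = 6, h = 4. Then constraint 1: m + h = 7; constraint 2: h + m = 7, and every other listed constraint is also met.

Satisfiable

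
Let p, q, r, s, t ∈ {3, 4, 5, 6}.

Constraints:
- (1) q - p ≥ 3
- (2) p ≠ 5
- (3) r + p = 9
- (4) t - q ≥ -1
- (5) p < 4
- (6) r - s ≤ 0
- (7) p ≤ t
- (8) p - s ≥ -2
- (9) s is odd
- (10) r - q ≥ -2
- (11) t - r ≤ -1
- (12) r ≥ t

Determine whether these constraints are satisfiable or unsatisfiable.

Constraints 1, 4, 6, 8, and 11 give p − s ≥ -2, s − r ≥ 0, r − t ≥ 1, t − q ≥ -1, q − p ≥ 3.
Adding all 5 inequalities: the left sides telescope to 0, and the right sides sum to (-2) + 0 + 1 + (-1) + 3 = 1. So 0 ≥ 1, which is false.

Unsatisfiable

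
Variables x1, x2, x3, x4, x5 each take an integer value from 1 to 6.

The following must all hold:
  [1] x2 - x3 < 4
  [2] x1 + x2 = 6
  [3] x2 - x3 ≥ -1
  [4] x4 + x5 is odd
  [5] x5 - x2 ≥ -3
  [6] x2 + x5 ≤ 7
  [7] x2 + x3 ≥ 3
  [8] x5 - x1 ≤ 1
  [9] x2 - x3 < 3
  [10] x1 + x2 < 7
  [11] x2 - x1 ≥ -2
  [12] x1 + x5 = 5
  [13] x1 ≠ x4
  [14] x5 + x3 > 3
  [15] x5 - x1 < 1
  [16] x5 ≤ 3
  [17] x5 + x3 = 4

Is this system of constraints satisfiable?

Satisfiable

Take x1 = 3, x2 = 3, x3 = 2, x4 = 1, x5 = 2. Then constraint 1: x2 - x3 = 1; constraint 2: x1 + x2 = 6; constraint 3: x2 - x3 = 1, and every other listed constraint is also met.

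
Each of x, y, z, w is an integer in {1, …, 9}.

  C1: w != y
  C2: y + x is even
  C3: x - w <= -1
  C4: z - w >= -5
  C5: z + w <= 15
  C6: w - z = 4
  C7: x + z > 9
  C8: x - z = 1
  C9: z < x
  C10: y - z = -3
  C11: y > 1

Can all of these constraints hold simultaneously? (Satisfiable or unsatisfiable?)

One satisfying assignment is x = 6, y = 2, z = 5, w = 9.
For the less obvious constraints — constraint 3: x - w = -3; constraint 4: z - w = -4 — and the others hold by inspection.

Satisfiable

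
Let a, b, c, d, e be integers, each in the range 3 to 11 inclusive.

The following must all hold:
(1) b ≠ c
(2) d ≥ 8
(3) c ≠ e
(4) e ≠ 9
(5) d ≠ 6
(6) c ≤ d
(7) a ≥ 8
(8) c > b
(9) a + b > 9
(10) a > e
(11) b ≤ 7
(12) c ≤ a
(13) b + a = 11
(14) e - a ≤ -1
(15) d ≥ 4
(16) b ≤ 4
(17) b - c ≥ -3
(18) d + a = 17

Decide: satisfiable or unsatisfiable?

Satisfiable

Take a = 8, b = 3, c = 5, d = 9, e = 6. Then constraint 9: a + b = 11; constraint 13: b + a = 11, and every other listed constraint is also met.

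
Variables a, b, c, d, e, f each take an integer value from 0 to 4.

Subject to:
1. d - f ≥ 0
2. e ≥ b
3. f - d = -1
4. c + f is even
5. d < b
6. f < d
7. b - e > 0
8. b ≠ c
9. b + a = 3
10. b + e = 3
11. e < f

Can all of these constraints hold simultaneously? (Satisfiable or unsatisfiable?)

Unsatisfiable

Constraints 2, 5, 6, and 11 give d < b, b ≤ e, e < f, f < d. Chaining: d < b ≤ e < f < d, which forces d < d — impossible.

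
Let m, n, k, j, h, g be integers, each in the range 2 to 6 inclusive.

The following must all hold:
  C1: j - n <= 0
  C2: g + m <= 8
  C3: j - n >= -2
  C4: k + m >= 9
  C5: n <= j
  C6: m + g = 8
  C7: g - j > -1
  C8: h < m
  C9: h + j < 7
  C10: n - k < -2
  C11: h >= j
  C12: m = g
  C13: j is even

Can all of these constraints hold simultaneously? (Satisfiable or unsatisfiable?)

Satisfiable

Try m = 4, n = 2, k = 6, j = 2, h = 2, g = 4.
Check constraint 1: j - n = 0; constraint 2: g + m = 8; constraint 3: j - n = 0. The remaining constraints are straightforward to verify.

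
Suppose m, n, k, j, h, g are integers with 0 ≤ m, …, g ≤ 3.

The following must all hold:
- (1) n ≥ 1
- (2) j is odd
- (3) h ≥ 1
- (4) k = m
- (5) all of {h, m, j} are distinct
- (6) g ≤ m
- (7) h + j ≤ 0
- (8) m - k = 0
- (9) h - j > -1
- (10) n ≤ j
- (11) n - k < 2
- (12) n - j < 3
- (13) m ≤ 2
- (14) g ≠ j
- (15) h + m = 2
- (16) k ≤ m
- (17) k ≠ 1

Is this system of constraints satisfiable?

Unsatisfiable

From constraint 3: h ≥ 1. From constraints 1 and 10: j ≥ n ≥ 1. Hence h + j ≥ 2. But constraint 7 requires h + j ≤ 0, and 0 < 2. Contradiction.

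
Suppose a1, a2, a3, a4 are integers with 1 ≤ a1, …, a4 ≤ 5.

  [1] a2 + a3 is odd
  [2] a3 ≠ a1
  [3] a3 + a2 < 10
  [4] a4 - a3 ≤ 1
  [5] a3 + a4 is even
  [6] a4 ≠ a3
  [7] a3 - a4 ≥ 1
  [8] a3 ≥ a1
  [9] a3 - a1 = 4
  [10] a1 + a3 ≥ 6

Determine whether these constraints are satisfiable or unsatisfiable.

Satisfiable

Try a1 = 1, a2 = 2, a3 = 5, a4 = 3.
Check constraint 3: a3 + a2 = 7; constraint 4: a4 - a3 = -2; constraint 7: a3 - a4 = 2. The remaining constraints are straightforward to verify.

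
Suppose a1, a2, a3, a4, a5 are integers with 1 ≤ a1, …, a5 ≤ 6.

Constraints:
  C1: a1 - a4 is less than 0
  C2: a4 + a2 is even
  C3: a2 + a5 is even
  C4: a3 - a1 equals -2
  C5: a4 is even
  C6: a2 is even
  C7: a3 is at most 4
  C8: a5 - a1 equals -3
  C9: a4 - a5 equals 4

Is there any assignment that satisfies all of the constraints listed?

Setting (a1, a2, a3, a4, a5) = (5, 2, 3, 6, 2) satisfies everything: constraint 1: a1 - a4 = -1; constraint 4: a3 - a1 = -2; constraint 8: a5 - a1 = -3, and the others follow.

Satisfiable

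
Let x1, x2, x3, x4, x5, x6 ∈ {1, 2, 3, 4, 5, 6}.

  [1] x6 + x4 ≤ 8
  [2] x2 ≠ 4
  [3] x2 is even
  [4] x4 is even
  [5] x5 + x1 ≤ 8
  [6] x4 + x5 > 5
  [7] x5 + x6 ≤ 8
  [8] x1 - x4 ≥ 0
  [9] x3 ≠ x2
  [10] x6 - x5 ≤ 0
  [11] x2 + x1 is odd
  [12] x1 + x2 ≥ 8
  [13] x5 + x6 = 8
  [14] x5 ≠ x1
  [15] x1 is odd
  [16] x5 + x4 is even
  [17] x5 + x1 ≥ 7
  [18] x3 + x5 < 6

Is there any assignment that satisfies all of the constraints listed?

Satisfiable

The assignment x1 = 3, x2 = 6, x3 = 1, x4 = 2, x5 = 4, x6 = 4 works:
  constraint 1 holds since x6 + x4 = 6.
  constraint 5 holds since x5 + x1 = 7.
  constraint 6 holds since x4 + x5 = 6.
The rest check out directly.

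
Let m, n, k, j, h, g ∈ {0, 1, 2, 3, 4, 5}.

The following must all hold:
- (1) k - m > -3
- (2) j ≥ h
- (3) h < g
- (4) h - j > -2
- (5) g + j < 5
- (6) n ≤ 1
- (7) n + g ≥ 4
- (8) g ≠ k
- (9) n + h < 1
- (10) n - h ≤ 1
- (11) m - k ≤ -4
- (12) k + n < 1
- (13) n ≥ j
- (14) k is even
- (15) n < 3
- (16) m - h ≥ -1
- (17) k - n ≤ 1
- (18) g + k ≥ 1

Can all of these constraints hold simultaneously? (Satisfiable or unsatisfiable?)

Constraints 10, 11, 16, and 17 give m − h ≥ -1, h − n ≥ -1, n − k ≥ -1, k − m ≥ 4.
Adding all 4 inequalities: the left sides telescope to 0, and the right sides sum to (-1) + (-1) + (-1) + 4 = 1. So 0 ≥ 1, which is false.

Unsatisfiable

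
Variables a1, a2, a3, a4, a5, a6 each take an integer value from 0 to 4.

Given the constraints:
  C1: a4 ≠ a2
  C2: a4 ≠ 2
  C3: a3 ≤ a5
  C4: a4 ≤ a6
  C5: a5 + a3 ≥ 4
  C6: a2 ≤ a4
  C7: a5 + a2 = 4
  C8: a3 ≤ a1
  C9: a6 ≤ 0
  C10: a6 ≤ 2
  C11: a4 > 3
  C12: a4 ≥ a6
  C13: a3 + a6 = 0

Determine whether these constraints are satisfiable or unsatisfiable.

From constraint 11: a4 ≥ 4. From constraints 4 and 9: a4 ≤ a6 and a6 ≤ 0, so a4 ≤ 0. But 0 < 4, so no value of a4 works.

Unsatisfiable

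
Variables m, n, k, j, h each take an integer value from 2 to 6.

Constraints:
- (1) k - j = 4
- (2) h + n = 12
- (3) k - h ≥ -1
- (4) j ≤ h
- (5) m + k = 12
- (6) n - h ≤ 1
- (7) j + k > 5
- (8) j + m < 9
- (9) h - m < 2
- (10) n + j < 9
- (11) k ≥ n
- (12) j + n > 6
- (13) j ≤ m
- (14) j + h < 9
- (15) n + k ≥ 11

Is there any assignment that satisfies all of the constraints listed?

Satisfiable

One satisfying assignment is m = 6, n = 6, k = 6, j = 2, h = 6.
For the less obvious constraints — constraint 1: k - j = 4; constraint 2: h + n = 12; constraint 3: k - h = 0 — and the others hold by inspection.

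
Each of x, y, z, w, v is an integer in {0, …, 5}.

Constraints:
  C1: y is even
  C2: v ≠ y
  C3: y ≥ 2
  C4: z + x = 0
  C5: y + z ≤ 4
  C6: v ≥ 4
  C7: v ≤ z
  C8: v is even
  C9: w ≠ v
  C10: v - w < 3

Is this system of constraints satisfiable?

From constraint 3: y ≥ 2. From constraints 6 and 7: z ≥ v ≥ 4. Hence y + z ≥ 6. But constraint 5 requires y + z ≤ 4, and 4 < 6. Contradiction.

Unsatisfiable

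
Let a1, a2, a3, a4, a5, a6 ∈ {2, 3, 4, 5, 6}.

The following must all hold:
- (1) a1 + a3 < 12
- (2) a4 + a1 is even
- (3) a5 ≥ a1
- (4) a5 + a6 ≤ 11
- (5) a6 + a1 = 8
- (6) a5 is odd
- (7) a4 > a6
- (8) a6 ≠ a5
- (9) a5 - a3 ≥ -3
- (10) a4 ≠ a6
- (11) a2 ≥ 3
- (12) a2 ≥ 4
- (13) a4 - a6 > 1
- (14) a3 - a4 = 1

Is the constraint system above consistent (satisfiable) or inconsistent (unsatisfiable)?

Satisfiable

Take a1 = 5, a2 = 5, a3 = 6, a4 = 5, a5 = 5, a6 = 3. Then constraint 1: a1 + a3 = 11; constraint 4: a5 + a6 = 8; constraint 5: a6 + a1 = 8, and every other listed constraint is also met.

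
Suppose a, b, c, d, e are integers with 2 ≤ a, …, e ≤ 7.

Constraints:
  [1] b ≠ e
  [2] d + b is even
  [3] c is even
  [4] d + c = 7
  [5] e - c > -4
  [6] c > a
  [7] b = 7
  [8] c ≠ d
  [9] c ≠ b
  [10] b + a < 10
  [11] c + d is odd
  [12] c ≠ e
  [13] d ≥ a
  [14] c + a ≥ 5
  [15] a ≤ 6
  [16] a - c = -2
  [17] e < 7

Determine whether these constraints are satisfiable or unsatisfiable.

Satisfiable

The assignment a = 2, b = 7, c = 4, d = 3, e = 3 works:
  constraint 4 holds since d + c = 7.
  constraint 5 holds since e - c = -1.
  constraint 10 holds since b + a = 9.
The rest check out directly.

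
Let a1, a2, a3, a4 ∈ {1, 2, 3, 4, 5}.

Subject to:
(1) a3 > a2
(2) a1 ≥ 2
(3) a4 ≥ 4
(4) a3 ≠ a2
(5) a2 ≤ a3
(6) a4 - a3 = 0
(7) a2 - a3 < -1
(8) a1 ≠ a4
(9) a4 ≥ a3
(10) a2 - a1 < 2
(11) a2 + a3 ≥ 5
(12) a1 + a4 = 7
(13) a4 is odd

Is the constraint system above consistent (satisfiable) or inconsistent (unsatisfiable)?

Try a1 = 2, a2 = 1, a3 = 5, a4 = 5.
Check constraint 6: a4 - a3 = 0; constraint 7: a2 - a3 = -4; constraint 10: a2 - a1 = -1. The remaining constraints are straightforward to verify.

Satisfiable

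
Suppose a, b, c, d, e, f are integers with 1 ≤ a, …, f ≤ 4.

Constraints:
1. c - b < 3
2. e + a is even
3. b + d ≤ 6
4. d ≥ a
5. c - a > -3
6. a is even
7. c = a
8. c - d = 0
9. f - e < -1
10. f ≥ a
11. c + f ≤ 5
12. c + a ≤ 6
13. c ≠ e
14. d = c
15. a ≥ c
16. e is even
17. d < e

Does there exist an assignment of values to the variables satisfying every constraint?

Satisfiable

The assignment a = 2, b = 1, c = 2, d = 2, e = 4, f = 2 works:
  constraint 1 holds since c - b = 1.
  constraint 3 holds since b + d = 3.
  constraint 5 holds since c - a = 0.
The rest check out directly.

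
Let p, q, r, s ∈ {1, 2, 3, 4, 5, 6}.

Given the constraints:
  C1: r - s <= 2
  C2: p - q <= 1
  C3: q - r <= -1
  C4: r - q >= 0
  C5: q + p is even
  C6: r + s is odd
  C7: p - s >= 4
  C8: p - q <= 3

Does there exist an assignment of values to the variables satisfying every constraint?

Unsatisfiable

Constraints 1, 2, 3, and 7 give q − p ≥ -1, p − s ≥ 4, s − r ≥ -2, r − q ≥ 1.
Adding all 4 inequalities: the left sides telescope to 0, and the right sides sum to (-1) + 4 + (-2) + 1 = 2. So 0 ≥ 2, which is false.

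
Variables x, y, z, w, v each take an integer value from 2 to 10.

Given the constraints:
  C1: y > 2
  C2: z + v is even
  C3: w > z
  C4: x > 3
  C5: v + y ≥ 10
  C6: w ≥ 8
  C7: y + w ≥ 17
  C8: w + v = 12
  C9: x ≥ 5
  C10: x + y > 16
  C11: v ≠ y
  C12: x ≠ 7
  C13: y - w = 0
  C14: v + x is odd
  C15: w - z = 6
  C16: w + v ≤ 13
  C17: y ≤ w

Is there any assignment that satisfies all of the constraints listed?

Take x = 10, y = 9, z = 3, w = 9, v = 3. Then constraint 5: v + y = 12; constraint 7: y + w = 18; constraint 8: w + v = 12, and every other listed constraint is also met.

Satisfiable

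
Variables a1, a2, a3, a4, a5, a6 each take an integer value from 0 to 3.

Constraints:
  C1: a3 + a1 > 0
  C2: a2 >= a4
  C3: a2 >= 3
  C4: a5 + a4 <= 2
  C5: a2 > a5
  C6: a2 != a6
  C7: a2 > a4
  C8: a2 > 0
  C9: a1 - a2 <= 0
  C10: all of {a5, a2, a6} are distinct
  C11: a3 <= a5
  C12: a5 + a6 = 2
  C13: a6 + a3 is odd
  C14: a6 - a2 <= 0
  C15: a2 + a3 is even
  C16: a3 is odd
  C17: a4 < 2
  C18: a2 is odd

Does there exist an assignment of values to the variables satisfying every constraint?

Take a1 = 2, a2 = 3, a3 = 1, a4 = 0, a5 = 2, a6 = 0. Then constraint 1: a3 + a1 = 3; constraint 4: a5 + a4 = 2, and every other listed constraint is also met.

Satisfiable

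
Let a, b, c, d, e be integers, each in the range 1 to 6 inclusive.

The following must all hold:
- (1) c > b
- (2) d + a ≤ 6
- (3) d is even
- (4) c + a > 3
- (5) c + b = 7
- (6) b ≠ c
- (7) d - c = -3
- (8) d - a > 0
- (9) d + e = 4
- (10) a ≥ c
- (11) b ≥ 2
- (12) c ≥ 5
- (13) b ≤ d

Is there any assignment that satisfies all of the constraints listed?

Unsatisfiable

From constraints 11 and 13: d ≥ b ≥ 2. From constraints 10 and 12: a ≥ c ≥ 5. Hence d + a ≥ 7. But constraint 2 requires d + a ≤ 6, and 6 < 7. Contradiction.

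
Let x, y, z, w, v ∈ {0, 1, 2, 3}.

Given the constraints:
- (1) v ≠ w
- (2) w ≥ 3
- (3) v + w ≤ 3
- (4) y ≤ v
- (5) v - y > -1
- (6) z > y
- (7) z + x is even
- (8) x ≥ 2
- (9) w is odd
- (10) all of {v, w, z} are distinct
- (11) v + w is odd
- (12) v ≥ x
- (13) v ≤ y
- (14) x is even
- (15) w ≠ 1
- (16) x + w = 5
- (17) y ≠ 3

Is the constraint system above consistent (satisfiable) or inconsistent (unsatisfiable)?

From constraints 8 and 12: v ≥ x ≥ 2. From constraint 2: w ≥ 3. Hence v + w ≥ 5. But constraint 3 requires v + w ≤ 3, and 3 < 5. Contradiction.

Unsatisfiable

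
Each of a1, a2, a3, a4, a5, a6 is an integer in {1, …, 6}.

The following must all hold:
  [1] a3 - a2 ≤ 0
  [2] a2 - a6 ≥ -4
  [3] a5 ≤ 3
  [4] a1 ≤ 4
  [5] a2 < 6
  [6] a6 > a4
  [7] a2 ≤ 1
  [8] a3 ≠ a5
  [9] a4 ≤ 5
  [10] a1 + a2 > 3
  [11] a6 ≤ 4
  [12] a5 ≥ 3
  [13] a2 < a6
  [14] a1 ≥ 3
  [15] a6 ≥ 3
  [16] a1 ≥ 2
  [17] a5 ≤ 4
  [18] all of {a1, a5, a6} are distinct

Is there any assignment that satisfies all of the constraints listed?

Unsatisfiable

Constraints 4, 11, 12, 14, 15, and 17 confine each of a1, a5, a6 to the 2 values {3, 4}.
Constraint 18 requires all 3 of them to be distinct, but only 2 values are available — impossible by the pigeonhole principle.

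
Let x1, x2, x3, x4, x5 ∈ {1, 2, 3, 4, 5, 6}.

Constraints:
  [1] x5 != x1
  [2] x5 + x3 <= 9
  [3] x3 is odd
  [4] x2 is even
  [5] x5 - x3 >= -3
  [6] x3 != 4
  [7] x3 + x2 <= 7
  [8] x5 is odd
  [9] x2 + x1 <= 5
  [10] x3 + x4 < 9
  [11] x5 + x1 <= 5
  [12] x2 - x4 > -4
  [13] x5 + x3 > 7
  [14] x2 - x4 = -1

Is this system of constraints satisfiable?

Try x1 = 2, x2 = 2, x3 = 5, x4 = 3, x5 = 3.
Check constraint 2: x5 + x3 = 8; constraint 5: x5 - x3 = -2; constraint 7: x3 + x2 = 7. The remaining constraints are straightforward to verify.

Satisfiable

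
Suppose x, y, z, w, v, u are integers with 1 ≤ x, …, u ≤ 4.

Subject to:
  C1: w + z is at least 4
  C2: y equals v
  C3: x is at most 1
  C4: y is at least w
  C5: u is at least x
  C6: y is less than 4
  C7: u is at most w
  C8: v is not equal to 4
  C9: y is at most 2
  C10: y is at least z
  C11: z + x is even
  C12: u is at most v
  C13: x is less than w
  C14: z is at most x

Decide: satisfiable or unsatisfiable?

Unsatisfiable

From constraints 4 and 9: w ≤ y ≤ 2. From constraints 3 and 14: z ≤ x ≤ 1. Hence w + z ≤ 3. But constraint 1 requires w + z ≥ 4, and 4 > 3. Contradiction.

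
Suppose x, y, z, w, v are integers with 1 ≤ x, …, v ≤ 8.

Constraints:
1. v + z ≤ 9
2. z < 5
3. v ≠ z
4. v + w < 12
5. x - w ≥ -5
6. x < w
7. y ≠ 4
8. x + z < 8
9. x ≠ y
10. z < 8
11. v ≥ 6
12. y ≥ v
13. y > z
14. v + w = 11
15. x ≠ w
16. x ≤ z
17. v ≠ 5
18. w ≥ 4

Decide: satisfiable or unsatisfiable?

Satisfiable

Setting (x, y, z, w, v) = (3, 7, 3, 5, 6) satisfies everything: constraint 1: v + z = 9; constraint 4: v + w = 11, and the others follow.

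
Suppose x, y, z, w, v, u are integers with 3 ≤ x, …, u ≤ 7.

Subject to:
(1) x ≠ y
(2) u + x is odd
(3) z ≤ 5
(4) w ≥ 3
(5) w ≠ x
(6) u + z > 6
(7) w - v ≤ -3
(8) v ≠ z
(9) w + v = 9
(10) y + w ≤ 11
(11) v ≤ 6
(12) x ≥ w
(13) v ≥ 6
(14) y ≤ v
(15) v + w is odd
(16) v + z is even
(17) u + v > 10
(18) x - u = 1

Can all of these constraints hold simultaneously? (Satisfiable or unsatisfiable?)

Satisfiable

Take x = 6, y = 5, z = 4, w = 3, v = 6, u = 5. Then constraint 6: u + z = 9; constraint 7: w - v = -3; constraint 9: w + v = 9, and every other listed constraint is also met.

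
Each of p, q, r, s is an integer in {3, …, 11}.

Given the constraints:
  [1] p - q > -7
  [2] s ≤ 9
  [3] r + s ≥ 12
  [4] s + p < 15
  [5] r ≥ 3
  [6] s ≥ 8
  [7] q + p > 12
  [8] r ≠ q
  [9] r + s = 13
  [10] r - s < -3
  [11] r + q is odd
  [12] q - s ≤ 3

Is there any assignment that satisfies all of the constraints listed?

The assignment p = 5, q = 9, r = 4, s = 9 works:
  constraint 1 holds since p - q = -4.
  constraint 3 holds since r + s = 13.
The rest check out directly.

Satisfiable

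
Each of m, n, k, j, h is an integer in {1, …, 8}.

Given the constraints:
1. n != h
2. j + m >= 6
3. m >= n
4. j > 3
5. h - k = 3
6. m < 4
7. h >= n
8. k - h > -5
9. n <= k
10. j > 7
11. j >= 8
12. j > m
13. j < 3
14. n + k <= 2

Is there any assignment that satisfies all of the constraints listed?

From constraint 10: j ≥ 8. From constraint 13: j ≤ 2. But 2 < 8, so no value of j works.

Unsatisfiable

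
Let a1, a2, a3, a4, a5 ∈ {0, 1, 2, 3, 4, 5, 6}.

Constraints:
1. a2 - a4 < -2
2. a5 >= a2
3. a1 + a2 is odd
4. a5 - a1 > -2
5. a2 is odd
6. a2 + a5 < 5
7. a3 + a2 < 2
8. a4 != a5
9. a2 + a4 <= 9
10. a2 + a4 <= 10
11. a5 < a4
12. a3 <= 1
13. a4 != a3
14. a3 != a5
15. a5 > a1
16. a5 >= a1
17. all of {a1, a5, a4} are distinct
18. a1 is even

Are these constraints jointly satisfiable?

The assignment a1 = 0, a2 = 1, a3 = 0, a4 = 6, a5 = 1 works:
  constraint 1 holds since a2 - a4 = -5.
  constraint 4 holds since a5 - a1 = 1.
  constraint 6 holds since a2 + a5 = 2.
The rest check out directly.

Satisfiable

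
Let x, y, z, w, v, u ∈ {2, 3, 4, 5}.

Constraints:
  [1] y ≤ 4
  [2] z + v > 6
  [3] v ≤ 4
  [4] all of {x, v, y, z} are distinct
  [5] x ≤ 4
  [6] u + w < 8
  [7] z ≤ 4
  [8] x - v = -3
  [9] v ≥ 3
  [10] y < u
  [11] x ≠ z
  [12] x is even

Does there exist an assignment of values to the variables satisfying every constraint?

Unsatisfiable

Constraints 1, 3, 5, and 7 confine each of x, v, y, z to the 3 values {2, …, 4} (the domain already gives each ≥ 2).
Constraint 4 requires all 4 of them to be distinct, but only 3 values are available — impossible by the pigeonhole principle.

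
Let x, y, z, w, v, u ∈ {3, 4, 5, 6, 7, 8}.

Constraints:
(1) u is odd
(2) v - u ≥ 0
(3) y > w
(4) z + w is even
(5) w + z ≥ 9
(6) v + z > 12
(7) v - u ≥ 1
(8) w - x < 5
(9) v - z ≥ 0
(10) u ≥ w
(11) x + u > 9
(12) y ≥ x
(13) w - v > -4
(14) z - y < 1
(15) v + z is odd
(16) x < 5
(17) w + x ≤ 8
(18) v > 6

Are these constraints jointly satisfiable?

Take x = 3, y = 8, z = 7, w = 5, v = 8, u = 7. Then constraint 2: v - u = 1; constraint 5: w + z = 12, and every other listed constraint is also met.

Satisfiable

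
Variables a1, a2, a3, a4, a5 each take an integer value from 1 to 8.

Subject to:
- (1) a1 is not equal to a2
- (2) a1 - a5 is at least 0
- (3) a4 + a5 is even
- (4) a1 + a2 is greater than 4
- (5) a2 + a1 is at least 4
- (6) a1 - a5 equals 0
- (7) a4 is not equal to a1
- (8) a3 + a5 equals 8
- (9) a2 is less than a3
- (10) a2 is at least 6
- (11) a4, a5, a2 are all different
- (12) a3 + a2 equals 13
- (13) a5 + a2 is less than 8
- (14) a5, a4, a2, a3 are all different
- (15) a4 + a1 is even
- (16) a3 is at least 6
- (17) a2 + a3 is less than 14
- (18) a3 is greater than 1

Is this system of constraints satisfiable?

Setting (a1, a2, a3, a4, a5) = (1, 6, 7, 3, 1) satisfies everything: constraint 2: a1 - a5 = 0; constraint 4: a1 + a2 = 7, and the others follow.

Satisfiable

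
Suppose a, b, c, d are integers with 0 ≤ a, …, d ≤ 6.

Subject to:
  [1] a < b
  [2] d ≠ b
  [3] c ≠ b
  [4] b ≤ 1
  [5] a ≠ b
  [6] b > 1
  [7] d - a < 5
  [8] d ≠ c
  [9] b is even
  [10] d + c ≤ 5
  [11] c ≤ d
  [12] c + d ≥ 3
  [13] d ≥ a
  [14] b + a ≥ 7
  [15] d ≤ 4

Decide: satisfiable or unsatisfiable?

From constraint 4: b ≤ 1. From constraints 13 and 15: a ≤ d ≤ 4. Hence b + a ≤ 5. But constraint 14 requires b + a ≥ 7, and 7 > 5. Contradiction.

Unsatisfiable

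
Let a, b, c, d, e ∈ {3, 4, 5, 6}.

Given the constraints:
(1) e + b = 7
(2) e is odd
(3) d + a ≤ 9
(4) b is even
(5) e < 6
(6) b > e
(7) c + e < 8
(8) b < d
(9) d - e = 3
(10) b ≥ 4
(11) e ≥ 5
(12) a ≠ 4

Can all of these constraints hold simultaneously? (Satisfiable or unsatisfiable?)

From constraint 11: e ≥ 5. From constraint 10: b ≥ 4. Hence e + b ≥ 9. But constraint 1 requires e + b = 7, and 7 < 9. Contradiction.

Unsatisfiable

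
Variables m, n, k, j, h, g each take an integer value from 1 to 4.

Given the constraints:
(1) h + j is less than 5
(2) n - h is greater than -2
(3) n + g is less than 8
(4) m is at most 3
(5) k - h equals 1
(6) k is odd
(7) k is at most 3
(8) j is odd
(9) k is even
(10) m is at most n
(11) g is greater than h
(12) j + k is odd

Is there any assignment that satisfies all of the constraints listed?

Constraint 8 makes j odd and constraint 6 makes k odd, so j + k must be even. Constraint 12 says j + k is odd — contradiction.

Unsatisfiable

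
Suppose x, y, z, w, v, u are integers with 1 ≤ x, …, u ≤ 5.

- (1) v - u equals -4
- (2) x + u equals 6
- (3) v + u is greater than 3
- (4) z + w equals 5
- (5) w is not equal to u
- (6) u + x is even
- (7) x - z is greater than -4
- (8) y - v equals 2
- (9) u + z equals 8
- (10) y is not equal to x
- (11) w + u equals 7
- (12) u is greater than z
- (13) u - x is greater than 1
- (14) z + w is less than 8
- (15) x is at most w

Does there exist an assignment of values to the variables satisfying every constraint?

Satisfiable

Take x = 1, y = 3, z = 3, w = 2, v = 1, u = 5. Then constraint 1: v - u = -4; constraint 2: x + u = 6; constraint 3: v + u = 6, and every other listed constraint is also met.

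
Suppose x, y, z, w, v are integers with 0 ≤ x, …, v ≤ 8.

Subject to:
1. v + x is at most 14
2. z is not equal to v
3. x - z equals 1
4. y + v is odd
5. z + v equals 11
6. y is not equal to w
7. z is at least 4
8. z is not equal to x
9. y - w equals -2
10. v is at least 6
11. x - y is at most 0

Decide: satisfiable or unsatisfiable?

Satisfiable

One satisfying assignment is x = 5, y = 6, z = 4, w = 8, v = 7.
For the less obvious constraints — constraint 1: v + x = 12; constraint 3: x - z = 1 — and the others hold by inspection.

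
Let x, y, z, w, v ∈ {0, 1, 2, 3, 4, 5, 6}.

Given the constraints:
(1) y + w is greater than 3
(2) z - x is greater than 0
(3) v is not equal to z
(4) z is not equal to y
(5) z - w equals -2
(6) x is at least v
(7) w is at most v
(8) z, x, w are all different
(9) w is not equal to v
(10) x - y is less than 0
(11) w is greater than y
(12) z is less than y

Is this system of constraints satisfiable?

Unsatisfiable

Constraints 2, 6, 7, 11, and 12 give v ≤ x, x < z, z < y, y < w, w ≤ v. Chaining: v ≤ x < z < y < w ≤ v, which forces v < v — impossible.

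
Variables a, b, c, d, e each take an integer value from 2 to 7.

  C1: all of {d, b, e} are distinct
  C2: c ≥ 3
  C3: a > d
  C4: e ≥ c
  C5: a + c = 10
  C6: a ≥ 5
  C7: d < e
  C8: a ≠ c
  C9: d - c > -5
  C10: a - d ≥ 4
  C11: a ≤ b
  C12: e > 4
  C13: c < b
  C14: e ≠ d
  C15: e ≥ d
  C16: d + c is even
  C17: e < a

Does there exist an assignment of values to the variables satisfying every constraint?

Take a = 6, b = 7, c = 4, d = 2, e = 5. Then constraint 5: a + c = 10; constraint 9: d - c = -2, and every other listed constraint is also met.

Satisfiable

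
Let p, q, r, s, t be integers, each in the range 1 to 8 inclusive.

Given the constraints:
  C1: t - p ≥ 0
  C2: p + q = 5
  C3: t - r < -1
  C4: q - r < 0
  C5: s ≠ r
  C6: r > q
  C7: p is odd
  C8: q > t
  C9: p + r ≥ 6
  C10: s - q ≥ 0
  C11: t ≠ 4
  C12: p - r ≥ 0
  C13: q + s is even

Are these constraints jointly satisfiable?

Constraints 1, 4, 8, and 12 give p ≤ t, t < q, q < r, r ≤ p. Chaining: p ≤ t < q < r ≤ p, which forces p < p — impossible.

Unsatisfiable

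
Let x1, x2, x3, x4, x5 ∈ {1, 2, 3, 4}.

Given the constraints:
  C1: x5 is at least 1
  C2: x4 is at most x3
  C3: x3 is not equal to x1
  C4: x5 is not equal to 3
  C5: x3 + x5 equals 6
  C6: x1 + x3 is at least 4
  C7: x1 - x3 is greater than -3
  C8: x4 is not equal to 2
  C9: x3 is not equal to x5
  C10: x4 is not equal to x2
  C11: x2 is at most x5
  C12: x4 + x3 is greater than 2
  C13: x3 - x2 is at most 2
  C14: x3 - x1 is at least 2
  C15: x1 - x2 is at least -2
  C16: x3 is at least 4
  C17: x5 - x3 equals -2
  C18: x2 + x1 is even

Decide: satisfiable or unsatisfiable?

Try x1 = 2, x2 = 2, x3 = 4, x4 = 1, x5 = 2.
Check constraint 5: x3 + x5 = 6; constraint 6: x1 + x3 = 6. The remaining constraints are straightforward to verify.

Satisfiable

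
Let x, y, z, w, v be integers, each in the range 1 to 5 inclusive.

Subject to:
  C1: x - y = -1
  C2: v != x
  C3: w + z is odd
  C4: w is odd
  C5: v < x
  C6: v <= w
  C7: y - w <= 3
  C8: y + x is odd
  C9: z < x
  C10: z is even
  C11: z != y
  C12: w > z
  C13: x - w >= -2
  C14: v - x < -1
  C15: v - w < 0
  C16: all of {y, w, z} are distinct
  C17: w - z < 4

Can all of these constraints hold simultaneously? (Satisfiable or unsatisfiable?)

Satisfiable

Try x = 3, y = 4, z = 2, w = 3, v = 1.
Check constraint 1: x - y = -1; constraint 7: y - w = 1; constraint 13: x - w = 0. The remaining constraints are straightforward to verify.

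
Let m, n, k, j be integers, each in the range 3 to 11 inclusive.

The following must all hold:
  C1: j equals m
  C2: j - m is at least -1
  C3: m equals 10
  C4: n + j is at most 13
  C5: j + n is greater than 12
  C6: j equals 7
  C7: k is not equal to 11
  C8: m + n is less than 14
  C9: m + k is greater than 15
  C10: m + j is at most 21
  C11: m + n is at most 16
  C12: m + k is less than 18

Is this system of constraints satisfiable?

Constraint 6 fixes j = 7 and constraint 3 fixes m = 10, but constraint 1 requires j = m. Since 7 ≠ 10, contradiction.

Unsatisfiable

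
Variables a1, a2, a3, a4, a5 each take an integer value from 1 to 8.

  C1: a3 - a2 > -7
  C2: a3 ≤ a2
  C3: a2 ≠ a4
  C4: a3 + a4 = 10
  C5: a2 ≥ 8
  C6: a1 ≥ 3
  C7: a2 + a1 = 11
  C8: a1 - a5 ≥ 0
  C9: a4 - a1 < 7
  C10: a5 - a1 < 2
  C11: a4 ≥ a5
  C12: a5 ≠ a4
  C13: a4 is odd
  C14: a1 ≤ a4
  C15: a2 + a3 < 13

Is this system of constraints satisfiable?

Satisfiable

The assignment a1 = 3, a2 = 8, a3 = 3, a4 = 7, a5 = 2 works:
  constraint 1 holds since a3 - a2 = -5.
  constraint 4 holds since a3 + a4 = 10.
The rest check out directly.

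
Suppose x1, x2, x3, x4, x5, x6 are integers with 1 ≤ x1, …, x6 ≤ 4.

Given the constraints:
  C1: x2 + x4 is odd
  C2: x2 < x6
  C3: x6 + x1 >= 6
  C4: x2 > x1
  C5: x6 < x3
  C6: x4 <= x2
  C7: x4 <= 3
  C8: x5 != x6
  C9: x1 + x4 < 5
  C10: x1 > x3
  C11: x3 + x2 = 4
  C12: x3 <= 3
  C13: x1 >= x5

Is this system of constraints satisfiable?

Unsatisfiable

Constraints 2, 4, 5, and 10 give x1 < x2, x2 < x6, x6 < x3, x3 < x1. Chaining: x1 < x2 < x6 < x3 < x1, which forces x1 < x1 — impossible.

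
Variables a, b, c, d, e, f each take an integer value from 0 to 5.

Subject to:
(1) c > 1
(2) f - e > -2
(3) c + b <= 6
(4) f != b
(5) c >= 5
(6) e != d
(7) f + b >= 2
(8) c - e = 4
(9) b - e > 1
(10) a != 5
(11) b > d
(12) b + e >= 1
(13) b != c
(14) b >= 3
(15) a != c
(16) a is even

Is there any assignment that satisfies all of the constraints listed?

From constraint 5: c ≥ 5. From constraint 14: b ≥ 3. Hence c + b ≥ 8. But constraint 3 requires c + b ≤ 6, and 6 < 8. Contradiction.

Unsatisfiable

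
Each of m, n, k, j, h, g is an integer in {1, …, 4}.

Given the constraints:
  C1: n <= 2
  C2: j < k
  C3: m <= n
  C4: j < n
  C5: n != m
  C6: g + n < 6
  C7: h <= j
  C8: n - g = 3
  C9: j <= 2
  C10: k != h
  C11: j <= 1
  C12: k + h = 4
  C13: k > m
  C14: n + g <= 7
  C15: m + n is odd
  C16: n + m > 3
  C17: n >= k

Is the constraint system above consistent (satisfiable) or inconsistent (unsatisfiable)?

Unsatisfiable

From constraints 1 and 17: k ≤ n ≤ 2. From constraints 7 and 11: h ≤ j ≤ 1. Hence k + h ≤ 3. But constraint 12 requires k + h = 4, and 4 > 3. Contradiction.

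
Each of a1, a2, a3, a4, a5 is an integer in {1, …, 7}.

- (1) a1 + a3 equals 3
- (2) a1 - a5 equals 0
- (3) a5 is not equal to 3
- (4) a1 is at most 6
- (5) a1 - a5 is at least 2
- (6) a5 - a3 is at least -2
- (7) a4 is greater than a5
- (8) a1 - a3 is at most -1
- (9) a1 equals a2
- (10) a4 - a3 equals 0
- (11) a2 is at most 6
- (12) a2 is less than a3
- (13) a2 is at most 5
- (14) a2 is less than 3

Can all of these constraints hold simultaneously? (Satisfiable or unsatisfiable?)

Unsatisfiable

Constraints 5, 6, and 8 give a5 − a3 ≥ -2, a3 − a1 ≥ 1, a1 − a5 ≥ 2.
Adding all 3 inequalities: the left sides telescope to 0, and the right sides sum to (-2) + 1 + 2 = 1. So 0 ≥ 1, which is false.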